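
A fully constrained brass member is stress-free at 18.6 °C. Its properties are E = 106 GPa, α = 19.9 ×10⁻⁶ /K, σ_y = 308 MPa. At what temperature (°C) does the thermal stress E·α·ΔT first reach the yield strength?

E·α·ΔT = 308.0 MPa ⇒ ΔT = 308.0 / (106.0×10³ × 19.9×10⁻⁶) = 146.0 K.
T = 18.6 + 146.0 = 164.6 °C.

165 °C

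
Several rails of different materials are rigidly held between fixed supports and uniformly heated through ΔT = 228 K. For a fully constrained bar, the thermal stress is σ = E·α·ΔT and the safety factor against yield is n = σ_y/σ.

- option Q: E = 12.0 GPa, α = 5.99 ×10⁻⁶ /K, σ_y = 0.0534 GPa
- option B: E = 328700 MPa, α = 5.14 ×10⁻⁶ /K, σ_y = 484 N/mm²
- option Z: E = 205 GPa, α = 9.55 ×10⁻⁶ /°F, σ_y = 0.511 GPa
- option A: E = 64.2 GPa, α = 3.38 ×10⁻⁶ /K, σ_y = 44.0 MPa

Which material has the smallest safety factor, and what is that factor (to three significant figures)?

option Z, n = 0.636

Per material, after unit conversion:
  option Q: E = 12.00, α = 5.99, σ_y = 53.40 → σ = 16.4 MPa, n = 3.26
  option B: E = 328.7, α = 5.14, σ_y = 484.0 → σ = 385 MPa, n = 1.26
  option Z: E = 205.0, α = 17.2, σ_y = 511.0 → σ = 803 MPa, n = 0.636
  option A: E = 64.20, α = 3.38, σ_y = 44.00 → σ = 49.5 MPa, n = 0.889
Smallest n: option Z with n = 0.636.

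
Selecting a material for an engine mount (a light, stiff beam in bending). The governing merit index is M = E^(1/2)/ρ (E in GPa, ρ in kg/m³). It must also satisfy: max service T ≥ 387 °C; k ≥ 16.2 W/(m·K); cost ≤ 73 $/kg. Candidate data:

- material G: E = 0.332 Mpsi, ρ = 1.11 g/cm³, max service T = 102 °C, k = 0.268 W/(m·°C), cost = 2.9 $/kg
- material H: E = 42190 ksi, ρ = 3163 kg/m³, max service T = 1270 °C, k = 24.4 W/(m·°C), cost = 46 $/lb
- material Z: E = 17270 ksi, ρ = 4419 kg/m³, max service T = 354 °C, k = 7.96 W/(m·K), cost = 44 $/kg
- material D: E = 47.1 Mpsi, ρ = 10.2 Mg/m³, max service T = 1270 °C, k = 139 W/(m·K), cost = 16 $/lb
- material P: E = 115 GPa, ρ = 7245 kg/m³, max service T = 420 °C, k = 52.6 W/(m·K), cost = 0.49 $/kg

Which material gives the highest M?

material D

Screen on constraints: max service T ≥ 387 °C; k ≥ 16.2 W/(m·K); cost ≤ 73 $/kg. Survivors: material D, material P.
Putting every candidate on a common basis:
  material D: E = 324.7 GPa, ρ = 10200 kg/m³
  material P: E = 115.0 GPa, ρ = 7245 kg/m³
  material D: M = 1.77×10⁻³
  material P: M = 1.48×10⁻³
The maximum is for material D.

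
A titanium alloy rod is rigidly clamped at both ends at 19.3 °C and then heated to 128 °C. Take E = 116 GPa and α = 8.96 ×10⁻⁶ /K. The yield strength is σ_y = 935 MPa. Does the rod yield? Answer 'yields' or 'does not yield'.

ΔT = 108.7 K. Constrained thermal stress σ = E·α·ΔT = 116.0×10³ MPa × 8.96×10⁻⁶ × 108.7 = 113 MPa (compressive).
Compare to σ_y = 935 MPa: σ < σ_y, so it does not yield.

does not yield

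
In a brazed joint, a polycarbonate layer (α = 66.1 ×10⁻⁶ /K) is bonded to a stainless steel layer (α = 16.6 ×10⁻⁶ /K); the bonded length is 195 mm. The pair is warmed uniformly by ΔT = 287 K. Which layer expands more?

polycarbonate

α(polycarbonate) = 66.1×10⁻⁶/K vs α(stainless steel) = 16.6×10⁻⁶/K.
Higher α expands more for the same ΔT: polycarbonate.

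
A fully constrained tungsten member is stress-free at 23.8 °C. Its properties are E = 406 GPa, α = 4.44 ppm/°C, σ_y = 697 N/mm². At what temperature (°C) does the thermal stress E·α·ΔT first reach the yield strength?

410 °C

σ_y = 697 N/mm² = 697.0 MPa.
E·α·ΔT = 697.0 MPa ⇒ ΔT = 697.0 / (406.0×10³ × 4.44×10⁻⁶) = 386.7 K.
T = 23.8 + 386.7 = 410.5 °C.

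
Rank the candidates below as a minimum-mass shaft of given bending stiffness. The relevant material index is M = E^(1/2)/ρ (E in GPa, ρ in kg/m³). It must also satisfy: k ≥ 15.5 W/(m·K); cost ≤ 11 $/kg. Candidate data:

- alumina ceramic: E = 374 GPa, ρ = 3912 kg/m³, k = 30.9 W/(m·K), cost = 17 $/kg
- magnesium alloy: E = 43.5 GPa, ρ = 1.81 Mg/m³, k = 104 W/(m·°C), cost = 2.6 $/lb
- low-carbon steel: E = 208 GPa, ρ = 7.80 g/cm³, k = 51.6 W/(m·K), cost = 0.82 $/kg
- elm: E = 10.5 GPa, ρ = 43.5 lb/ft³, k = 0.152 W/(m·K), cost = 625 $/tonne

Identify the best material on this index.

magnesium alloy

Screen on constraints: k ≥ 15.5 W/(m·K); cost ≤ 11 $/kg. Survivors: magnesium alloy, low-carbon steel.
Normalizing units and computing the index:
  magnesium alloy: E = 43.50 GPa, ρ = 1810 kg/m³
  low-carbon steel: E = 208.0 GPa, ρ = 7800 kg/m³
  magnesium alloy: M = 3.64×10⁻³
  low-carbon steel: M = 1.85×10⁻³
Highest index: magnesium alloy.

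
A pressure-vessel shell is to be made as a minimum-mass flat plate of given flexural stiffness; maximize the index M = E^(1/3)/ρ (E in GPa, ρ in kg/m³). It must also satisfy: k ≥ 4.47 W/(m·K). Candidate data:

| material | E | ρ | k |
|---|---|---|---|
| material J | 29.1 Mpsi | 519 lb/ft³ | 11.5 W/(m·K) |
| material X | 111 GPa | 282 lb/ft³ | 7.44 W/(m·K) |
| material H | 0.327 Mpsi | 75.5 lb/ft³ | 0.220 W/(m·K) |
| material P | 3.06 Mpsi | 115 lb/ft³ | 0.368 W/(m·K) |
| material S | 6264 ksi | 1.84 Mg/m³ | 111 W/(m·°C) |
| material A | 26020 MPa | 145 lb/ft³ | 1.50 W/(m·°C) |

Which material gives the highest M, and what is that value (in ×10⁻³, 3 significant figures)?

material S, M = 1.91×10⁻³

Screen on constraints: k ≥ 4.47 W/(m·K). Survivors: material J, material X, material S.
Normalizing units and computing the index:
  material J: E = 200.6 GPa, ρ = 8314 kg/m³
  material X: E = 111.0 GPa, ρ = 4517 kg/m³
  material S: E = 43.19 GPa, ρ = 1840 kg/m³
  material S: M = 1.91×10⁻³
  material X: M = 1.06×10⁻³
  material J: M = 0.704×10⁻³
Material S has the largest M.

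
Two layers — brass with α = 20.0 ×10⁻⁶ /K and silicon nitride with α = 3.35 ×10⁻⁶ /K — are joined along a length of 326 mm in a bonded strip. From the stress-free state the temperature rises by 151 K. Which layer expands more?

α(brass) = 20.0×10⁻⁶/K vs α(silicon nitride) = 3.35×10⁻⁶/K.
Higher α expands more for the same ΔT: brass.

brass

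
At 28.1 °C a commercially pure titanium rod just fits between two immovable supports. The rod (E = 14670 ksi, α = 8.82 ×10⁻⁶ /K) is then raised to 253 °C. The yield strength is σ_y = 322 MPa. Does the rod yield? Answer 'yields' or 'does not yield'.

E = 14670 ksi = 101.1 GPa.
ΔT = 224.9 K. Constrained thermal stress σ = E·α·ΔT = 101.1×10³ MPa × 8.82×10⁻⁶ × 224.9 = 201 MPa (compressive).
Compare to σ_y = 322 MPa: σ < σ_y, so it does not yield.

does not yield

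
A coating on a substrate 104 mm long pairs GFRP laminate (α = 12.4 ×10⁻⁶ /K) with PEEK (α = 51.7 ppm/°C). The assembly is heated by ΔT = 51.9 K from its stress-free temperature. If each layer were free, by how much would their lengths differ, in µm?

212 µm

Δα = |12.4 − 51.7|×10⁻⁶/K = 39.3×10⁻⁶/K.
ΔL_mismatch = Δα·L·ΔT = 39.3×10⁻⁶ × 104.0 mm × 51.9 K = 212 µm.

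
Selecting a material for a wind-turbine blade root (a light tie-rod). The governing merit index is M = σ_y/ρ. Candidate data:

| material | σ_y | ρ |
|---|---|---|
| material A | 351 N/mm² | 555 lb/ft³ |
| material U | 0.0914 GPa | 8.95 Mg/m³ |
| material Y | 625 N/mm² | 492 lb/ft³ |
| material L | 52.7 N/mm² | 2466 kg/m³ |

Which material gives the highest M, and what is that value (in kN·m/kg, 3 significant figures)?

material Y, M = 79.3 kN·m/kg

Putting every candidate on a common basis:
  material A: σ_y = 351.0 MPa, ρ = 8890 kg/m³
  material U: σ_y = 91.40 MPa, ρ = 8950 kg/m³
  material Y: σ_y = 625.0 MPa, ρ = 7881 kg/m³
  material L: σ_y = 52.70 MPa, ρ = 2466 kg/m³
  material Y: M = 79.3 kN·m/kg
  material A: M = 39.5 kN·m/kg
  material L: M = 21.4 kN·m/kg
  material U: M = 10.2 kN·m/kg
The maximum is for material Y.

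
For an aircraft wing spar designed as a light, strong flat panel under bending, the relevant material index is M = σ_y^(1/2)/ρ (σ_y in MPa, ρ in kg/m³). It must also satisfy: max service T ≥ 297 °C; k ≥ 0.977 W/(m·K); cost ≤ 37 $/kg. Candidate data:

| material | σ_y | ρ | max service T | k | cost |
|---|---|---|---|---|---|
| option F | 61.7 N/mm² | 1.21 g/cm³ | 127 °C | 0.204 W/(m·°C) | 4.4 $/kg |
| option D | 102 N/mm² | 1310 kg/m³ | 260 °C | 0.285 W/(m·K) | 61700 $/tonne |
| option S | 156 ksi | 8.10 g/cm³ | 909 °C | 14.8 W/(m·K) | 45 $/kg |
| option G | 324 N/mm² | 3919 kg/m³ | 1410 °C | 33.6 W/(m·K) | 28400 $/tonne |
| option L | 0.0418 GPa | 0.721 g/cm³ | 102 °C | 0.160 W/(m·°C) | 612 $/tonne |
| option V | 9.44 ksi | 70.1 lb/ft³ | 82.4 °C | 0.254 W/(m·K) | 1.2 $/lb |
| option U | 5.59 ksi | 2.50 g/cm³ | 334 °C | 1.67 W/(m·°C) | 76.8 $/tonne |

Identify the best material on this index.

Screen on constraints: max service T ≥ 297 °C; k ≥ 0.977 W/(m·K); cost ≤ 37 $/kg. Survivors: option G, option U.
In SI units:
  option G: σ_y = 324.0 MPa, ρ = 3919 kg/m³
  option U: σ_y = 38.54 MPa, ρ = 2500 kg/m³
  option G: M = 4.59×10⁻³
  option U: M = 2.48×10⁻³
The maximum is for option G.

option G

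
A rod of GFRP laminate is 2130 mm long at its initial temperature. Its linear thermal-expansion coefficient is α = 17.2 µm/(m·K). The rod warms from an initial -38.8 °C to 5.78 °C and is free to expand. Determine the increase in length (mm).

ΔT = 5.78 − (-38.8) = 44.58 K.
ΔL = α·L₀·ΔT = 17.2×10⁻⁶ × 2130 mm × 44.58 K = 1.63 mm.

1.63 mm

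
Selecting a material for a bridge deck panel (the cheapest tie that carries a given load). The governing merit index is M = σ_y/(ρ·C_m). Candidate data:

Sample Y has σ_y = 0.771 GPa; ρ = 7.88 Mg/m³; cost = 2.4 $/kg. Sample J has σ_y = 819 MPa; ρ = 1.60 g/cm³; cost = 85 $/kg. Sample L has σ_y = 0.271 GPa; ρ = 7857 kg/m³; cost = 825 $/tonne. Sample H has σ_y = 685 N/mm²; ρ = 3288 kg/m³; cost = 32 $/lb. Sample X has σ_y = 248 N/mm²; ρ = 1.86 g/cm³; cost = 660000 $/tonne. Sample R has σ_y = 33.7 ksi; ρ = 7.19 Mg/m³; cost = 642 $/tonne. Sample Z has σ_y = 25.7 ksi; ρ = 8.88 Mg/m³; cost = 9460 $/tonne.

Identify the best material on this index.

Convert each candidate to consistent units, then evaluate M:
  sample Y: σ_y = 771.0 MPa, ρ = 7880 kg/m³, cost = 2.400 $/kg
  sample J: σ_y = 819.0 MPa, ρ = 1600 kg/m³, cost = 85.00 $/kg
  sample L: σ_y = 271.0 MPa, ρ = 7857 kg/m³, cost = 0.8250 $/kg
  sample H: σ_y = 685.0 MPa, ρ = 3288 kg/m³, cost = 70.55 $/kg
  sample X: σ_y = 248.0 MPa, ρ = 1860 kg/m³, cost = 660.0 $/kg
  sample R: σ_y = 232.4 MPa, ρ = 7190 kg/m³, cost = 0.6420 $/kg
  sample Z: σ_y = 177.2 MPa, ρ = 8880 kg/m³, cost = 9.460 $/kg
  sample R: M = 50.3 kN·m per $
  sample L: M = 41.8 kN·m per $
  sample Y: M = 40.8 kN·m per $
  sample J: M = 6.02 kN·m per $
  sample H: M = 2.95 kN·m per $
  sample Z: M = 2.11 kN·m per $
  sample X: M = 0.202 kN·m per $
Highest index: sample R.

sample R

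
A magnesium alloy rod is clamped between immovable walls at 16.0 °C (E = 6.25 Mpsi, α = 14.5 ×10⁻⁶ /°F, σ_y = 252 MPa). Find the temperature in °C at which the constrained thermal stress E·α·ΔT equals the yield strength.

240 °C

E = 6.25 Mpsi = 43.09 GPa.
α = 14.5×10⁻⁶/°F × 9/5 = 26.1×10⁻⁶/K.
E·α·ΔT = 252.0 MPa ⇒ ΔT = 252.0 / (43.09×10³ × 26.1×10⁻⁶) = 224.1 K.
T = 16.0 + 224.1 = 240.1 °C.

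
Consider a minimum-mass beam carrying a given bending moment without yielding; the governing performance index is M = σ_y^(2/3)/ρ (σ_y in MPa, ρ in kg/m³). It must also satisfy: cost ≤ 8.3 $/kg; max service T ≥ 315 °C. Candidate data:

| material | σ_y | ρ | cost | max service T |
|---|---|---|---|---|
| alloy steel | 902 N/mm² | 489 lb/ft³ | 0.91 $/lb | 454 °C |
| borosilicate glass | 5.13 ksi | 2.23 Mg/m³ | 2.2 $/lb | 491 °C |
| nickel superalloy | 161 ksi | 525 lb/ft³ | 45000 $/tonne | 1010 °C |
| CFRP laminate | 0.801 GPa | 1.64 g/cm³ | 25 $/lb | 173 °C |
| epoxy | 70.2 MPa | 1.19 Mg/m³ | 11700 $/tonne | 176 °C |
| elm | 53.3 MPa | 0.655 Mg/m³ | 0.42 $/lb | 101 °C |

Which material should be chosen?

Screen on constraints: cost ≤ 8.3 $/kg; max service T ≥ 315 °C. Survivors: alloy steel, borosilicate glass.
In SI units:
  alloy steel: σ_y = 902.0 MPa, ρ = 7833 kg/m³
  borosilicate glass: σ_y = 35.37 MPa, ρ = 2230 kg/m³
  alloy steel: M = 11.9×10⁻³
  borosilicate glass: M = 4.83×10⁻³
Highest index: alloy steel.

alloy steel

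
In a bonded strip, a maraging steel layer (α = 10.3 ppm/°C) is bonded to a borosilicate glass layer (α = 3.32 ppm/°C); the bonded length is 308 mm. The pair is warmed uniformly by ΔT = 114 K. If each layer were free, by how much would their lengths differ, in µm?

245 µm

Δα = |10.3 − 3.32|×10⁻⁶/K = 6.98×10⁻⁶/K.
ΔL_mismatch = Δα·L·ΔT = 6.98×10⁻⁶ × 308.0 mm × 114.0 K = 245 µm.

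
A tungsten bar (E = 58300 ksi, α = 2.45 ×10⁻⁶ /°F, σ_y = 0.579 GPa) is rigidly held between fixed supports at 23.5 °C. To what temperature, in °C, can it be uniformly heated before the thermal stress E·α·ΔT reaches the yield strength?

350 °C

E = 58300 ksi = 402.0 GPa.
α = 2.45×10⁻⁶/°F × 9/5 = 4.41×10⁻⁶/K.
σ_y = 0.579 GPa = 579.0 MPa.
E·α·ΔT = 579.0 MPa ⇒ ΔT = 579.0 / (402.0×10³ × 4.41×10⁻⁶) = 326.6 K.
T = 23.5 + 326.6 = 350.1 °C.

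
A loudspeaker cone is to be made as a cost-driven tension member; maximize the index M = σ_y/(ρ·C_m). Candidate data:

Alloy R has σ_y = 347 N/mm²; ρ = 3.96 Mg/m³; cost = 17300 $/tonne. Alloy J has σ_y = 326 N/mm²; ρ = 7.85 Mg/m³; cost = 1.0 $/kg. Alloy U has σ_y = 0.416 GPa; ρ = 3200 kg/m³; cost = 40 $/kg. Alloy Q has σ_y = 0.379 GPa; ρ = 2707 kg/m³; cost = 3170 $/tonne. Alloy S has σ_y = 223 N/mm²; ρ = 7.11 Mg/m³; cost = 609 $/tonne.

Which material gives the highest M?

alloy S

After converting to SI:
  alloy R: σ_y = 347.0 MPa, ρ = 3960 kg/m³, cost = 17.30 $/kg
  alloy J: σ_y = 326.0 MPa, ρ = 7850 kg/m³, cost = 1.000 $/kg
  alloy U: σ_y = 416.0 MPa, ρ = 3200 kg/m³, cost = 40.00 $/kg
  alloy Q: σ_y = 379.0 MPa, ρ = 2707 kg/m³, cost = 3.170 $/kg
  alloy S: σ_y = 223.0 MPa, ρ = 7110 kg/m³, cost = 0.6090 $/kg
  alloy S: M = 51.5 kN·m per $
  alloy Q: M = 44.2 kN·m per $
  alloy J: M = 41.5 kN·m per $
  alloy R: M = 5.07 kN·m per $
  alloy U: M = 3.25 kN·m per $
Alloy S has the largest M.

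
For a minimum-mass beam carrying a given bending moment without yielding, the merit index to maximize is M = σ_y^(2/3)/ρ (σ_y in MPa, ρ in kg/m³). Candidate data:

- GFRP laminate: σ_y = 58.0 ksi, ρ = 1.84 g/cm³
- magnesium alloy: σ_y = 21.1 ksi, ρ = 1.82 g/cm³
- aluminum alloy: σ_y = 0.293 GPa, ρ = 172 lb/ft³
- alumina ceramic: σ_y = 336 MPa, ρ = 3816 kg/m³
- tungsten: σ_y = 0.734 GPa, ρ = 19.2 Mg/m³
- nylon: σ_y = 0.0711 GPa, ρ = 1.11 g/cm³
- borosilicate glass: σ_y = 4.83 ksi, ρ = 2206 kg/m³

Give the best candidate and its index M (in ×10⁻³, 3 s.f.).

Normalizing units and computing the index:
  GFRP laminate: σ_y = 399.9 MPa, ρ = 1840 kg/m³
  magnesium alloy: σ_y = 145.5 MPa, ρ = 1820 kg/m³
  aluminum alloy: σ_y = 293.0 MPa, ρ = 2755 kg/m³
  alumina ceramic: σ_y = 336.0 MPa, ρ = 3816 kg/m³
  tungsten: σ_y = 734.0 MPa, ρ = 19200 kg/m³
  nylon: σ_y = 71.10 MPa, ρ = 1110 kg/m³
  borosilicate glass: σ_y = 33.30 MPa, ρ = 2206 kg/m³
  GFRP laminate: M = 29.5×10⁻³
  aluminum alloy: M = 16.0×10⁻³
  nylon: M = 15.5×10⁻³
  magnesium alloy: M = 15.2×10⁻³
  alumina ceramic: M = 12.7×10⁻³
  borosilicate glass: M = 4.69×10⁻³
  tungsten: M = 4.24×10⁻³
GFRP laminate ranks first.

GFRP laminate, M = 29.5×10⁻³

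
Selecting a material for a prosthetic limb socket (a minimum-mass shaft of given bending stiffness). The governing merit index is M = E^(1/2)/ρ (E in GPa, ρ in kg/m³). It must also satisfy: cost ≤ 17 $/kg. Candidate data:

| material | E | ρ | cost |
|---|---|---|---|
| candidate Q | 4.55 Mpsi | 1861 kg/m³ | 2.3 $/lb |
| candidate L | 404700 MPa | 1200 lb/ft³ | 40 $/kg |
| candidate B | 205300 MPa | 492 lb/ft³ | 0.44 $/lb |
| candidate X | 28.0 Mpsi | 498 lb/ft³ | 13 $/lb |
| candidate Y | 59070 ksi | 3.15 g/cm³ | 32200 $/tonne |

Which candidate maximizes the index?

Screen on constraints: cost ≤ 17 $/kg. Survivors: candidate Q, candidate B.
After converting to SI:
  candidate Q: E = 31.37 GPa, ρ = 1861 kg/m³
  candidate B: E = 205.3 GPa, ρ = 7881 kg/m³
  candidate Q: M = 3.01×10⁻³
  candidate B: M = 1.82×10⁻³
Highest index: candidate Q.

candidate Q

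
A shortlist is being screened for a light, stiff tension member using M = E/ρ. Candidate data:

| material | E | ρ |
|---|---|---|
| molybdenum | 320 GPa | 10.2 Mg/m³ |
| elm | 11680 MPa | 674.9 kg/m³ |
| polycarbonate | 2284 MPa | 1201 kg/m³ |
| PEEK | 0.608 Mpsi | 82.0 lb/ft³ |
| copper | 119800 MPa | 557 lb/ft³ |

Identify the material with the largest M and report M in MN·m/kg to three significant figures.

molybdenum, M = 31.4 MN·m/kg

Convert each candidate to consistent units, then evaluate M:
  molybdenum: E = 320.0 GPa, ρ = 10200 kg/m³
  elm: E = 11.68 GPa, ρ = 674.9 kg/m³
  polycarbonate: E = 2.284 GPa, ρ = 1201 kg/m³
  PEEK: E = 4.192 GPa, ρ = 1314 kg/m³
  copper: E = 119.8 GPa, ρ = 8922 kg/m³
  molybdenum: M = 31.4 MN·m/kg
  elm: M = 17.3 MN·m/kg
  copper: M = 13.4 MN·m/kg
  PEEK: M = 3.19 MN·m/kg
  polycarbonate: M = 1.90 MN·m/kg
Molybdenum has the largest M.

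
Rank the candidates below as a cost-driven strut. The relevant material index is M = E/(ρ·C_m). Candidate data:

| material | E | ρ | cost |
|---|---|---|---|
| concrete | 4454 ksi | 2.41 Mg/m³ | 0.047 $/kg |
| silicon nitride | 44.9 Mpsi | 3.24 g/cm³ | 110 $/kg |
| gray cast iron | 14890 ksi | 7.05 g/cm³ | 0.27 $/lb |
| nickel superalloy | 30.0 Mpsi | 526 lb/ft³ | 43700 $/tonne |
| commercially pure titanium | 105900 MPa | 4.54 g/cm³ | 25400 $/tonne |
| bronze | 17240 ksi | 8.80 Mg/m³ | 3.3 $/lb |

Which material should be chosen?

Putting every candidate on a common basis:
  concrete: E = 30.71 GPa, ρ = 2410 kg/m³, cost = 0.04700 $/kg
  silicon nitride: E = 309.6 GPa, ρ = 3240 kg/m³, cost = 110.0 $/kg
  gray cast iron: E = 102.7 GPa, ρ = 7050 kg/m³, cost = 0.5952 $/kg
  nickel superalloy: E = 206.8 GPa, ρ = 8426 kg/m³, cost = 43.70 $/kg
  commercially pure titanium: E = 105.9 GPa, ρ = 4540 kg/m³, cost = 25.40 $/kg
  bronze: E = 118.9 GPa, ρ = 8800 kg/m³, cost = 7.275 $/kg
  concrete: M = 271 MN·m per $
  gray cast iron: M = 24.5 MN·m per $
  bronze: M = 1.86 MN·m per $
  commercially pure titanium: M = 0.918 MN·m per $
  silicon nitride: M = 0.869 MN·m per $
  nickel superalloy: M = 0.562 MN·m per $
Highest index: concrete.

concrete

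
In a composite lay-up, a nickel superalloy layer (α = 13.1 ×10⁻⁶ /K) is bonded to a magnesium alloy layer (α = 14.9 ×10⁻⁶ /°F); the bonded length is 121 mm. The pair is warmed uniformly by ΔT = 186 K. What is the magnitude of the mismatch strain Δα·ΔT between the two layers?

magnesium alloy: α = 14.9×10⁻⁶/°F × 9/5 = 26.8×10⁻⁶/K.
Δα = |13.1 − 26.8|×10⁻⁶/K = 13.7×10⁻⁶/K.
Mismatch strain = Δα·ΔT = 13.7×10⁻⁶ × 186.0 = 2.55×10⁻³.

2.55×10⁻³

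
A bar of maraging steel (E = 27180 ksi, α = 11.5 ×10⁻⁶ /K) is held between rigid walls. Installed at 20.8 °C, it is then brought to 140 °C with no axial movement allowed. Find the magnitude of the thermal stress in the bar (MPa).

E = 27180 ksi = 187.4 GPa.
ΔT = 119.2 K. Constrained thermal stress σ = E·α·ΔT = 187.4×10³ MPa × 11.5×10⁻⁶ × 119.2 = 257 MPa (compressive).

257 MPa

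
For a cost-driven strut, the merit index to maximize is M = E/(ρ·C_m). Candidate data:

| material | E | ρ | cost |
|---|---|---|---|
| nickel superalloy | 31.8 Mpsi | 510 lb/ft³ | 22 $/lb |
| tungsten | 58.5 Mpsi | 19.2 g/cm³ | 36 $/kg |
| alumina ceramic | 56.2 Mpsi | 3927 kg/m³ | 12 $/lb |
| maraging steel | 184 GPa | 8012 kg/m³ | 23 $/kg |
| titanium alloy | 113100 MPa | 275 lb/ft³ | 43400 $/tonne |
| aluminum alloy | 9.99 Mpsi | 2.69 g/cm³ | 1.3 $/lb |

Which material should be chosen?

aluminum alloy

In SI units:
  nickel superalloy: E = 219.3 GPa, ρ = 8169 kg/m³, cost = 48.50 $/kg
  tungsten: E = 403.3 GPa, ρ = 19200 kg/m³, cost = 36.00 $/kg
  alumina ceramic: E = 387.5 GPa, ρ = 3927 kg/m³, cost = 26.46 $/kg
  maraging steel: E = 184.0 GPa, ρ = 8012 kg/m³, cost = 23.00 $/kg
  titanium alloy: E = 113.1 GPa, ρ = 4405 kg/m³, cost = 43.40 $/kg
  aluminum alloy: E = 68.88 GPa, ρ = 2690 kg/m³, cost = 2.866 $/kg
  aluminum alloy: M = 8.93 MN·m per $
  alumina ceramic: M = 3.73 MN·m per $
  maraging steel: M = 0.999 MN·m per $
  titanium alloy: M = 0.592 MN·m per $
  tungsten: M = 0.584 MN·m per $
  nickel superalloy: M = 0.553 MN·m per $
Highest index: aluminum alloy.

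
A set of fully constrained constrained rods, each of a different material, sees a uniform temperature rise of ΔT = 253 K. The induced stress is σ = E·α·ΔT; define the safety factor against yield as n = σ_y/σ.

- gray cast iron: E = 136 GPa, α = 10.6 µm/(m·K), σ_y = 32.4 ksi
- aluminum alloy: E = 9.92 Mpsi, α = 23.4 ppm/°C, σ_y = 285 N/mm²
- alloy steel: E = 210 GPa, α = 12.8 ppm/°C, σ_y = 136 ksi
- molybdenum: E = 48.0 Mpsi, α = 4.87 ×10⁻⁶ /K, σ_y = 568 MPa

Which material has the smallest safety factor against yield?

Converting E to GPa, α to ×10⁻⁶/K, σ_y to MPa, then σ and n for each:
  gray cast iron: E = 136.0, α = 10.6, σ_y = 223.4 → σ = 365 MPa, n = 0.612
  aluminum alloy: E = 68.40, α = 23.4, σ_y = 285.0 → σ = 405 MPa, n = 0.704
  alloy steel: E = 210.0, α = 12.8, σ_y = 937.7 → σ = 680 MPa, n = 1.38
  molybdenum: E = 330.9, α = 4.87, σ_y = 568.0 → σ = 408 MPa, n = 1.39
Gray cast iron has the lowest safety factor, n = 0.612.

gray cast iron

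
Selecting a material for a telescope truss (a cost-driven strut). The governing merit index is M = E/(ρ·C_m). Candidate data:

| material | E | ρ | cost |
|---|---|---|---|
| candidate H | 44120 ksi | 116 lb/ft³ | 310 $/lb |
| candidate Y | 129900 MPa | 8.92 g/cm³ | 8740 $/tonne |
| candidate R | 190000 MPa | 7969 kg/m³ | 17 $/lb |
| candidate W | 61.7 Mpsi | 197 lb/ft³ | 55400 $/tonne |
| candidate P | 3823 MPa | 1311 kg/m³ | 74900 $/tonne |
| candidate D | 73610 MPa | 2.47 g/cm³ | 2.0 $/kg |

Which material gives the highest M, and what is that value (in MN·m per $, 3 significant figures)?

Normalizing units and computing the index:
  candidate H: E = 304.2 GPa, ρ = 1858 kg/m³, cost = 683.4 $/kg
  candidate Y: E = 129.9 GPa, ρ = 8920 kg/m³, cost = 8.740 $/kg
  candidate R: E = 190.0 GPa, ρ = 7969 kg/m³, cost = 37.48 $/kg
  candidate W: E = 425.4 GPa, ρ = 3156 kg/m³, cost = 55.40 $/kg
  candidate P: E = 3.823 GPa, ρ = 1311 kg/m³, cost = 74.90 $/kg
  candidate D: E = 73.61 GPa, ρ = 2470 kg/m³, cost = 2.000 $/kg
  candidate D: M = 14.9 MN·m per $
  candidate W: M = 2.43 MN·m per $
  candidate Y: M = 1.67 MN·m per $
  candidate R: M = 0.636 MN·m per $
  candidate H: M = 0.240 MN·m per $
  candidate P: M = 0.0389 MN·m per $
The maximum is for candidate D.

candidate D, M = 14.9 MN·m per $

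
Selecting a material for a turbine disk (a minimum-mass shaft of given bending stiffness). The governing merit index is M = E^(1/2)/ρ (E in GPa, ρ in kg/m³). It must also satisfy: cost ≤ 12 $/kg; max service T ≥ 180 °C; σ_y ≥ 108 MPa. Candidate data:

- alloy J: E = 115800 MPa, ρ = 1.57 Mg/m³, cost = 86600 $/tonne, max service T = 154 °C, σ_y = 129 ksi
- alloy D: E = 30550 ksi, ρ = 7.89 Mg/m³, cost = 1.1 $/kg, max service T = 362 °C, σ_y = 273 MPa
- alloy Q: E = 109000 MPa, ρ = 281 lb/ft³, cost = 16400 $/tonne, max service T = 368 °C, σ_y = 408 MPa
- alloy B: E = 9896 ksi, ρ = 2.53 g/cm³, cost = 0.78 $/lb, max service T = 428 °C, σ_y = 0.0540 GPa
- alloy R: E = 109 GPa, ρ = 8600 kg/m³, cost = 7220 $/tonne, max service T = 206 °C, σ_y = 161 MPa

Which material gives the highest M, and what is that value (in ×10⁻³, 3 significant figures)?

Screen on constraints: cost ≤ 12 $/kg; max service T ≥ 180 °C; σ_y ≥ 108 MPa. Survivors: alloy D, alloy R.
Convert each candidate to consistent units, then evaluate M:
  alloy D: E = 210.6 GPa, ρ = 7890 kg/m³
  alloy R: E = 109.0 GPa, ρ = 8600 kg/m³
  alloy D: M = 1.84×10⁻³
  alloy R: M = 1.21×10⁻³
Highest index: alloy D.

alloy D, M = 1.84×10⁻³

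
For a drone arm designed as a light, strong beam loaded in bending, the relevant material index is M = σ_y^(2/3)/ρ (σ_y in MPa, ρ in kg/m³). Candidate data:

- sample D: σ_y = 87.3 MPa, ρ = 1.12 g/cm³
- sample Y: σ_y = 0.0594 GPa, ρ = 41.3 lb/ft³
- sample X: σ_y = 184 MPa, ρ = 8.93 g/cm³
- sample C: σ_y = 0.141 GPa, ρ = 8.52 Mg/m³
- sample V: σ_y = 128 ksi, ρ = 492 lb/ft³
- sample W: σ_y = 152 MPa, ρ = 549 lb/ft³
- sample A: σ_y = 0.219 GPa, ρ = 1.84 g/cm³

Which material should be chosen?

sample Y

Normalizing units and computing the index:
  sample D: σ_y = 87.30 MPa, ρ = 1120 kg/m³
  sample Y: σ_y = 59.40 MPa, ρ = 661.6 kg/m³
  sample X: σ_y = 184.0 MPa, ρ = 8930 kg/m³
  sample C: σ_y = 141.0 MPa, ρ = 8520 kg/m³
  sample V: σ_y = 882.5 MPa, ρ = 7881 kg/m³
  sample W: σ_y = 152.0 MPa, ρ = 8794 kg/m³
  sample A: σ_y = 219.0 MPa, ρ = 1840 kg/m³
  sample Y: M = 23.0×10⁻³
  sample A: M = 19.7×10⁻³
  sample D: M = 17.6×10⁻³
  sample V: M = 11.7×10⁻³
  sample X: M = 3.62×10⁻³
  sample W: M = 3.24×10⁻³
  sample C: M = 3.18×10⁻³
Sample Y has the largest M.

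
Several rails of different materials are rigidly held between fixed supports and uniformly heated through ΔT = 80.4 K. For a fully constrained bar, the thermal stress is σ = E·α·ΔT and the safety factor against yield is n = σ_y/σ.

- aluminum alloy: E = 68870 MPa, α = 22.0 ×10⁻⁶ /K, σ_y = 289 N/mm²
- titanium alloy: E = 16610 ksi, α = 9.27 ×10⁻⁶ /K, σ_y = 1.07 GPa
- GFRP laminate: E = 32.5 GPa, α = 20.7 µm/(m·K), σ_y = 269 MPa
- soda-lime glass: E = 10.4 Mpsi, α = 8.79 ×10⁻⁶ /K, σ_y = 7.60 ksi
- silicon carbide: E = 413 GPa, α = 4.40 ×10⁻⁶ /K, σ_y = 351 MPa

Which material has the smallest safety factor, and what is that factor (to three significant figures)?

Per material, after unit conversion:
  aluminum alloy: E = 68.87, α = 22.0, σ_y = 289.0 → σ = 122 MPa, n = 2.37
  titanium alloy: E = 114.5, α = 9.27, σ_y = 1070 → σ = 85.4 MPa, n = 12.5
  GFRP laminate: E = 32.50, α = 20.7, σ_y = 269.0 → σ = 54.1 MPa, n = 4.97
  soda-lime glass: E = 71.71, α = 8.79, σ_y = 52.40 → σ = 50.7 MPa, n = 1.03
  silicon carbide: E = 413.0, α = 4.40, σ_y = 351.0 → σ = 146 MPa, n = 2.40
Smallest n: soda-lime glass with n = 1.03.

soda-lime glass, n = 1.03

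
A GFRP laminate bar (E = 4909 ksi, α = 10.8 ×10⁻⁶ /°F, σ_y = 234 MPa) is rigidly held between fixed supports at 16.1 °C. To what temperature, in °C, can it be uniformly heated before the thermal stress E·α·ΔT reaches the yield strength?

372 °C

E = 4909 ksi = 33.85 GPa.
α = 10.8×10⁻⁶/°F × 9/5 = 19.4×10⁻⁶/K.
E·α·ΔT = 234.0 MPa ⇒ ΔT = 234.0 / (33.85×10³ × 19.4×10⁻⁶) = 355.6 K.
T = 16.1 + 355.6 = 371.7 °C.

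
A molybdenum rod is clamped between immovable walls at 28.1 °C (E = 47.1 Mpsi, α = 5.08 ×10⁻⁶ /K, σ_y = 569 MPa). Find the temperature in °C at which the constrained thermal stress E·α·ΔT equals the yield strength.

E = 47.1 Mpsi = 324.7 GPa.
E·α·ΔT = 569.0 MPa ⇒ ΔT = 569.0 / (324.7×10³ × 5.08×10⁻⁶) = 344.9 K.
T = 28.1 + 344.9 = 373.0 °C.

373 °C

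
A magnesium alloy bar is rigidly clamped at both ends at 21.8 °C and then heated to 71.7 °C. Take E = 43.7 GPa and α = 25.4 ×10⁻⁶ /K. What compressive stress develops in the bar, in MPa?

55.4 MPa

ΔT = 49.90 K. Constrained thermal stress σ = E·α·ΔT = 43.70×10³ MPa × 25.4×10⁻⁶ × 49.90 = 55.4 MPa (compressive).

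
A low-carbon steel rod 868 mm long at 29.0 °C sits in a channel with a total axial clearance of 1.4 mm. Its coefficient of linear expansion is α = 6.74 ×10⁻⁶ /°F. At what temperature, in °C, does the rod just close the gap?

162 °C

α = 6.74×10⁻⁶/°F × 9/5 = 12.1×10⁻⁶/K.
α·L₀·ΔT = 1.4 mm ⇒ ΔT = 1.4 / (12.1×10⁻⁶ × 868.0) = 132.9 K.
T = 29.0 + 132.9 = 161.9 °C.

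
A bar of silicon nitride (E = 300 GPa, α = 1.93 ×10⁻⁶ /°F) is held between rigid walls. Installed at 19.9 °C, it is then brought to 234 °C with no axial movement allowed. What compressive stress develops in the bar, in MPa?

223 MPa

α = 1.93×10⁻⁶/°F × 9/5 = 3.47×10⁻⁶/K.
ΔT = 214.1 K. Constrained thermal stress σ = E·α·ΔT = 300.0×10³ MPa × 3.47×10⁻⁶ × 214.1 = 223 MPa (compressive).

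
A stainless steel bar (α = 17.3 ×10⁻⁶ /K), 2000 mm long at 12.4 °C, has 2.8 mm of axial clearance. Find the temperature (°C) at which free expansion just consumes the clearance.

93.3 °C

α·L₀·ΔT = 2.8 mm ⇒ ΔT = 2.8 / (17.3×10⁻⁶ × 2000.0) = 80.92 K.
T = 12.4 + 80.92 = 93.32 °C.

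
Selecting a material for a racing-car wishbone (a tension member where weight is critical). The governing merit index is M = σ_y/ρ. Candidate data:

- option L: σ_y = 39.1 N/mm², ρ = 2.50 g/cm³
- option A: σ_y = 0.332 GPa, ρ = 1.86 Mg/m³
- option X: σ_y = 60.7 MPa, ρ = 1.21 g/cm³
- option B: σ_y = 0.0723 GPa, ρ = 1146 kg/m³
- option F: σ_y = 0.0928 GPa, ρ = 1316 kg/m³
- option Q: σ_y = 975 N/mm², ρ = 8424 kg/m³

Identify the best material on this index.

option A

Convert each candidate to consistent units, then evaluate M:
  option L: σ_y = 39.10 MPa, ρ = 2500 kg/m³
  option A: σ_y = 332.0 MPa, ρ = 1860 kg/m³
  option X: σ_y = 60.70 MPa, ρ = 1210 kg/m³
  option B: σ_y = 72.30 MPa, ρ = 1146 kg/m³
  option F: σ_y = 92.80 MPa, ρ = 1316 kg/m³
  option Q: σ_y = 975.0 MPa, ρ = 8424 kg/m³
  option A: M = 178 kN·m/kg
  option Q: M = 116 kN·m/kg
  option F: M = 70.5 kN·m/kg
  option B: M = 63.1 kN·m/kg
  option X: M = 50.2 kN·m/kg
  option L: M = 15.6 kN·m/kg
The maximum is for option A.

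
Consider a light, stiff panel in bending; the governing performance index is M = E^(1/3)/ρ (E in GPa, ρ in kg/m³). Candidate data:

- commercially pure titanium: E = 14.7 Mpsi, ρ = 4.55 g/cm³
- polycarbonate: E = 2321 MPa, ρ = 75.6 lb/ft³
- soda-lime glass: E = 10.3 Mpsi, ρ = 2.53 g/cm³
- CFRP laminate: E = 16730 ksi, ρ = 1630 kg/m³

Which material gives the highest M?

Putting every candidate on a common basis:
  commercially pure titanium: E = 101.4 GPa, ρ = 4550 kg/m³
  polycarbonate: E = 2.321 GPa, ρ = 1211 kg/m³
  soda-lime glass: E = 71.02 GPa, ρ = 2530 kg/m³
  CFRP laminate: E = 115.3 GPa, ρ = 1630 kg/m³
  CFRP laminate: M = 2.99×10⁻³
  soda-lime glass: M = 1.64×10⁻³
  polycarbonate: M = 1.09×10⁻³
  commercially pure titanium: M = 1.02×10⁻³
CFRP laminate has the largest M.

CFRP laminate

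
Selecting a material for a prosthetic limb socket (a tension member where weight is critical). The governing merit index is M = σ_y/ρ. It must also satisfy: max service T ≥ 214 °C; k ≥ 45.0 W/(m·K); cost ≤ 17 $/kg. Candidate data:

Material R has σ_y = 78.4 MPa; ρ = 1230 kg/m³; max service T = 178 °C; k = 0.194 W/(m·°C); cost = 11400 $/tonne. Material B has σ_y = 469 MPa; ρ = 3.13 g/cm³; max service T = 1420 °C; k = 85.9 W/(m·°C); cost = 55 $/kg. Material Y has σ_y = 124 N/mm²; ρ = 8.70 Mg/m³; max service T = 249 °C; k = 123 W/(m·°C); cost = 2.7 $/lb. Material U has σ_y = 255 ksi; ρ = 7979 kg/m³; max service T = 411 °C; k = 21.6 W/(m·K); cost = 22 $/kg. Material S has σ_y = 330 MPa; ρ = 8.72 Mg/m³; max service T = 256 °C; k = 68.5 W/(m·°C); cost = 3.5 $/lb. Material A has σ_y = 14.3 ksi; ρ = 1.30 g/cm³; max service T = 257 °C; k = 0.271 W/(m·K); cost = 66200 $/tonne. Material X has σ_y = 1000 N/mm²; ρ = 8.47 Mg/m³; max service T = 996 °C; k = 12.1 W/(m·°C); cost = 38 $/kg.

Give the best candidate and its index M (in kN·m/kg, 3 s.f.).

Screen on constraints: max service T ≥ 214 °C; k ≥ 45.0 W/(m·K); cost ≤ 17 $/kg. Survivors: material Y, material S.
Convert each candidate to consistent units, then evaluate M:
  material Y: σ_y = 124.0 MPa, ρ = 8700 kg/m³
  material S: σ_y = 330.0 MPa, ρ = 8720 kg/m³
  material S: M = 37.8 kN·m/kg
  material Y: M = 14.3 kN·m/kg
Highest index: material S.

material S, M = 37.8 kN·m/kg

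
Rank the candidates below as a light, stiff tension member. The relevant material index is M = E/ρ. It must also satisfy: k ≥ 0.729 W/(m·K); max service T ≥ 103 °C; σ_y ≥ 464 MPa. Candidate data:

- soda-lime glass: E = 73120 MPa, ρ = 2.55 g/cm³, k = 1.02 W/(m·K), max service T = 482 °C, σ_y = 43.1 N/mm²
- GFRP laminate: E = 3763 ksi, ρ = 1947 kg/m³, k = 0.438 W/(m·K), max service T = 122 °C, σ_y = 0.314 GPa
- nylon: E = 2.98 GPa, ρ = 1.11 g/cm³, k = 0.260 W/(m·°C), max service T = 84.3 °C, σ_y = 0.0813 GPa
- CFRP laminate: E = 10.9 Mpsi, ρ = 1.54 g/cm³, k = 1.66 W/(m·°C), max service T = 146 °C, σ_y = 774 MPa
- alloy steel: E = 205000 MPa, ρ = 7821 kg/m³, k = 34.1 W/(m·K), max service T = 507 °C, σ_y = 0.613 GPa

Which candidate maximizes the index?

CFRP laminate

Screen on constraints: k ≥ 0.729 W/(m·K); max service T ≥ 103 °C; σ_y ≥ 464 MPa. Survivors: CFRP laminate, alloy steel.
In SI units:
  CFRP laminate: E = 75.15 GPa, ρ = 1540 kg/m³
  alloy steel: E = 205.0 GPa, ρ = 7821 kg/m³
  CFRP laminate: M = 48.8 MN·m/kg
  alloy steel: M = 26.2 MN·m/kg
The maximum is for CFRP laminate.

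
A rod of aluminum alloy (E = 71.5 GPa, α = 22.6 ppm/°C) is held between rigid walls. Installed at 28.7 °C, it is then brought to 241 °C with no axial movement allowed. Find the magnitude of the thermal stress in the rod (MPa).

343 MPa

ΔT = 212.3 K. Constrained thermal stress σ = E·α·ΔT = 71.50×10³ MPa × 22.6×10⁻⁶ × 212.3 = 343 MPa (compressive).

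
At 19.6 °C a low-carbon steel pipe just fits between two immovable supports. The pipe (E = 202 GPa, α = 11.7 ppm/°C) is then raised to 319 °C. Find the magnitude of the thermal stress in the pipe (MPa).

708 MPa

ΔT = 299.4 K. Constrained thermal stress σ = E·α·ΔT = 202.0×10³ MPa × 11.7×10⁻⁶ × 299.4 = 708 MPa (compressive).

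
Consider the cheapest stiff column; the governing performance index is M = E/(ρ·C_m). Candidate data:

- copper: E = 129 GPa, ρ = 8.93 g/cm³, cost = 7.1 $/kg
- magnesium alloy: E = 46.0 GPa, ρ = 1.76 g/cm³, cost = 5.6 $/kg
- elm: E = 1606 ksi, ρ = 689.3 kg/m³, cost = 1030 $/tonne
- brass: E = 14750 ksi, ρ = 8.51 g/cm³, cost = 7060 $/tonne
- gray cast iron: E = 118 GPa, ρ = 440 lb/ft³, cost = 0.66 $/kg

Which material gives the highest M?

After converting to SI:
  copper: E = 129.0 GPa, ρ = 8930 kg/m³, cost = 7.100 $/kg
  magnesium alloy: E = 46.00 GPa, ρ = 1760 kg/m³, cost = 5.600 $/kg
  elm: E = 11.07 GPa, ρ = 689.3 kg/m³, cost = 1.030 $/kg
  brass: E = 101.7 GPa, ρ = 8510 kg/m³, cost = 7.060 $/kg
  gray cast iron: E = 118.0 GPa, ρ = 7048 kg/m³, cost = 0.6600 $/kg
  gray cast iron: M = 25.4 MN·m per $
  elm: M = 15.6 MN·m per $
  magnesium alloy: M = 4.67 MN·m per $
  copper: M = 2.03 MN·m per $
  brass: M = 1.69 MN·m per $
Gray cast iron ranks first.

gray cast iron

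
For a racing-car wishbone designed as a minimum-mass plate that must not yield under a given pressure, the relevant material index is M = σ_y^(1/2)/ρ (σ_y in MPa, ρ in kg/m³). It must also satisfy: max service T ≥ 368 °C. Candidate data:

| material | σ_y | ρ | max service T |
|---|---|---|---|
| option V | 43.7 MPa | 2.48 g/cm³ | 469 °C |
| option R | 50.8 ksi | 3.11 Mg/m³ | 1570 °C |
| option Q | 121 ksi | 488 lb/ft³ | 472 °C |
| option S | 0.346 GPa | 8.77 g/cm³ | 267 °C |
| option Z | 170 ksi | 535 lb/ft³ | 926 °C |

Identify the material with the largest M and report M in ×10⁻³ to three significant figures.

Screen on constraints: max service T ≥ 368 °C. Survivors: option V, option R, option Q, option Z.
Convert each candidate to consistent units, then evaluate M:
  option V: σ_y = 43.70 MPa, ρ = 2480 kg/m³
  option R: σ_y = 350.3 MPa, ρ = 3110 kg/m³
  option Q: σ_y = 834.3 MPa, ρ = 7817 kg/m³
  option Z: σ_y = 1172 MPa, ρ = 8570 kg/m³
  option R: M = 6.02×10⁻³
  option Z: M = 3.99×10⁻³
  option Q: M = 3.69×10⁻³
  option V: M = 2.67×10⁻³
The maximum is for option R.

option R, M = 6.02×10⁻³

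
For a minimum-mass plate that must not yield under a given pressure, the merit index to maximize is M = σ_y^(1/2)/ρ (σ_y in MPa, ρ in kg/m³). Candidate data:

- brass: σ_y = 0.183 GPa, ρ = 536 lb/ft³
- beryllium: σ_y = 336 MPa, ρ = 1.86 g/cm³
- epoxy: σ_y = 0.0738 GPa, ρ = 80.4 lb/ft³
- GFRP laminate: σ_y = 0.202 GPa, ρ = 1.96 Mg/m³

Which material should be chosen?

Normalizing units and computing the index:
  brass: σ_y = 183.0 MPa, ρ = 8586 kg/m³
  beryllium: σ_y = 336.0 MPa, ρ = 1860 kg/m³
  epoxy: σ_y = 73.80 MPa, ρ = 1288 kg/m³
  GFRP laminate: σ_y = 202.0 MPa, ρ = 1960 kg/m³
  beryllium: M = 9.86×10⁻³
  GFRP laminate: M = 7.25×10⁻³
  epoxy: M = 6.67×10⁻³
  brass: M = 1.58×10⁻³
Beryllium ranks first.

beryllium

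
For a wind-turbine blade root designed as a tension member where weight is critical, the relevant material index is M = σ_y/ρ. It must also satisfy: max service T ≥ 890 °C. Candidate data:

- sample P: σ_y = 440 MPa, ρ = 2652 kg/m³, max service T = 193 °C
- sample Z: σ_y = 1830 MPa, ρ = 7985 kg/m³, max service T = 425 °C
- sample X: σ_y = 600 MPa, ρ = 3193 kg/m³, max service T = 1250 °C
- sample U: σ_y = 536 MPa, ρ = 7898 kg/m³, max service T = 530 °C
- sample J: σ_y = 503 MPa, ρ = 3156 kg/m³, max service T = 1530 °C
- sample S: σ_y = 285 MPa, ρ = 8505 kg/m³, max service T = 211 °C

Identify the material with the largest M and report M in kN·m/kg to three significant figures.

Screen on constraints: max service T ≥ 890 °C. Survivors: sample X, sample J.
Per-candidate index values:
  sample X: M = 188 kN·m/kg
  sample J: M = 159 kN·m/kg
The maximum is for sample X.

sample X, M = 188 kN·m/kg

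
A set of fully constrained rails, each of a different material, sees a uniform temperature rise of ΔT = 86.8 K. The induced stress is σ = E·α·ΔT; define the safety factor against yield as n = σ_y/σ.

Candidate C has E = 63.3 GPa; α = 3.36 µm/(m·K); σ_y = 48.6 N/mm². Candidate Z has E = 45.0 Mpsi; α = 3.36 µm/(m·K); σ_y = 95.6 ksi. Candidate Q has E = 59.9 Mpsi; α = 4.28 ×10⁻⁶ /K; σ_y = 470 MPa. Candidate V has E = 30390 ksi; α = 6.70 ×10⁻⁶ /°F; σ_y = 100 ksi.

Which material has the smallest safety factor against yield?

candidate C

With everything in SI (GPa, ×10⁻⁶/K, MPa):
  candidate C: E = 63.30, α = 3.36, σ_y = 48.60 → σ = 18.5 MPa, n = 2.63
  candidate Z: E = 310.3, α = 3.36, σ_y = 659.1 → σ = 90.5 MPa, n = 7.28
  candidate Q: E = 413.0, α = 4.28, σ_y = 470.0 → σ = 153 MPa, n = 3.06
  candidate V: E = 209.5, α = 12.1, σ_y = 689.5 → σ = 219 MPa, n = 3.14
Candidate C has the lowest safety factor, n = 2.63.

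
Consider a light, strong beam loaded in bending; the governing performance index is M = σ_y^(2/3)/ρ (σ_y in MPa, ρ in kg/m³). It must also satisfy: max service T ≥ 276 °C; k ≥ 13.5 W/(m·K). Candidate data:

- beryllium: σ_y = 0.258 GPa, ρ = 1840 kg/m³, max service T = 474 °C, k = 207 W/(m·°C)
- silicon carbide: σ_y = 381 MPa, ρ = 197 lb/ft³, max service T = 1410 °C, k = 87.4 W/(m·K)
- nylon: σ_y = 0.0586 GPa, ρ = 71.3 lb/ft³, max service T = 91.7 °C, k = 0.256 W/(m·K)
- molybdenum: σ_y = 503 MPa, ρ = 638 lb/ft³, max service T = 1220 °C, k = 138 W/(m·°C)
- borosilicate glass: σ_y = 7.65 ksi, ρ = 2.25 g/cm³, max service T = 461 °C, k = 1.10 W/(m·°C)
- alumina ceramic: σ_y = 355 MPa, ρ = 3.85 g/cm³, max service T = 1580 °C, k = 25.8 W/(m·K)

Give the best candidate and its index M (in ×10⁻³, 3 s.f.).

Screen on constraints: max service T ≥ 276 °C; k ≥ 13.5 W/(m·K). Survivors: beryllium, silicon carbide, molybdenum, alumina ceramic.
In SI units:
  beryllium: σ_y = 258.0 MPa, ρ = 1840 kg/m³
  silicon carbide: σ_y = 381.0 MPa, ρ = 3156 kg/m³
  molybdenum: σ_y = 503.0 MPa, ρ = 10220 kg/m³
  alumina ceramic: σ_y = 355.0 MPa, ρ = 3850 kg/m³
  beryllium: M = 22.0×10⁻³
  silicon carbide: M = 16.7×10⁻³
  alumina ceramic: M = 13.0×10⁻³
  molybdenum: M = 6.19×10⁻³
Highest index: beryllium.

beryllium, M = 22.0×10⁻³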